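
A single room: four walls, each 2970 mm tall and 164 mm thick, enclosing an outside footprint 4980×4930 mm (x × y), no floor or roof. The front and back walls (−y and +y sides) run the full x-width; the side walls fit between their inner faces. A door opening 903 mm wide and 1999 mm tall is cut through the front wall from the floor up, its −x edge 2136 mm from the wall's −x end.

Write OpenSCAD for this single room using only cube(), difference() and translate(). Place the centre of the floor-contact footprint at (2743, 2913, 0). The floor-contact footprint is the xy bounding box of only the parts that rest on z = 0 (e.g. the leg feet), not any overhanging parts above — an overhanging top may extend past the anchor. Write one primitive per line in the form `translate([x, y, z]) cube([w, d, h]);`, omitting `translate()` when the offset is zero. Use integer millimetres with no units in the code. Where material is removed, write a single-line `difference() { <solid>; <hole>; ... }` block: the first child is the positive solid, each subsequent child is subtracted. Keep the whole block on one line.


difference() { translate([253, 448, 0]) cube([4980, 164, 2970]); translate([2389, 448, 0]) cube([903, 164, 1999]); }
translate([253, 5214, 0]) cube([4980, 164, 2970]);
translate([253, 612, 0]) cube([164, 4602, 2970]);
translate([5069, 612, 0]) cube([164, 4602, 2970]);


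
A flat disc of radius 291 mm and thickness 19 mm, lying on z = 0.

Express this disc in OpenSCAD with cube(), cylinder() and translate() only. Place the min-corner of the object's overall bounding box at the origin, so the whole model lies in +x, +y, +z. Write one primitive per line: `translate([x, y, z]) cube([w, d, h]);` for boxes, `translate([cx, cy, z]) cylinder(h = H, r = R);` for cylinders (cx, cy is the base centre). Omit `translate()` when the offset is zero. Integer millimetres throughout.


translate([291, 291, 0]) cylinder(h = 19, r = 291);


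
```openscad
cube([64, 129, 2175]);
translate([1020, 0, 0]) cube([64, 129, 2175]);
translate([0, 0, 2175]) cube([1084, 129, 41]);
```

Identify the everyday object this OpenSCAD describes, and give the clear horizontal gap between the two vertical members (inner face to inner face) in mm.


A door frame. The clear opening width is 956 mm.

Two 2175 mm tall posts with a header on top — a door frame. The left jamb is 64 mm wide at x = 0; the right jamb starts at x = 1020. The clear opening is 1020 − 64 = 956 mm.


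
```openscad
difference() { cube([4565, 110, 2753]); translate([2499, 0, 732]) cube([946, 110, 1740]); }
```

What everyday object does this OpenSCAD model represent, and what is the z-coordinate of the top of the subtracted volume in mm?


A wall with a window opening. The window head height is 2472 mm.

A wall with a rectangular opening subtracted — a window. Sill at z = 732, opening 1740 mm tall, so the head is at 732 + 1740 = 2472 mm.


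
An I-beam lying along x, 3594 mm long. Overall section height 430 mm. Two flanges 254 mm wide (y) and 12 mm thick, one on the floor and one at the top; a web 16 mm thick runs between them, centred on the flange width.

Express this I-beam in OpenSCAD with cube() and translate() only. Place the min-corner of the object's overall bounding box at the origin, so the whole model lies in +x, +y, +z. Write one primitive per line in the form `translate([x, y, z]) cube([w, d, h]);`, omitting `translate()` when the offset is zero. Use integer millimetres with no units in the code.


cube([3594, 254, 12]);
translate([0, 119, 12]) cube([3594, 16, 406]);
translate([0, 0, 418]) cube([3594, 254, 12]);


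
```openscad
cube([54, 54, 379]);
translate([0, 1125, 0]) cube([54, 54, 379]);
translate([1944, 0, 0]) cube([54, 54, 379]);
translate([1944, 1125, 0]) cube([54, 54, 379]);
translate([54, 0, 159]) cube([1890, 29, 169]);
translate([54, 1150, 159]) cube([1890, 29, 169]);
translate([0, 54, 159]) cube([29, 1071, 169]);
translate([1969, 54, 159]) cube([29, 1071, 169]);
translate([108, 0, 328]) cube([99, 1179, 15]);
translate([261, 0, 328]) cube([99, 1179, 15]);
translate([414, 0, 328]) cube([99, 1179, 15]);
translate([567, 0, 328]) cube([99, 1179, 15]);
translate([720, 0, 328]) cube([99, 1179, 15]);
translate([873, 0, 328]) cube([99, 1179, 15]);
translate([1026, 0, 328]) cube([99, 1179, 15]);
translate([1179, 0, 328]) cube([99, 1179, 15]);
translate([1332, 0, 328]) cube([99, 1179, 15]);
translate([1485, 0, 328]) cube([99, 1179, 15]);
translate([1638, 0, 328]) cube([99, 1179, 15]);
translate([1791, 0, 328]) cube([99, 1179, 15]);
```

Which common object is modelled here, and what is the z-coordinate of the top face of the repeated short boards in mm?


A bed frame. The slat-top height is 343 mm.

Four posts, four rails, and a row of slats — a bed frame. Slats sit on the rails at z = 159 + 169 = 328; with slat thickness 15, the top is 343 mm.


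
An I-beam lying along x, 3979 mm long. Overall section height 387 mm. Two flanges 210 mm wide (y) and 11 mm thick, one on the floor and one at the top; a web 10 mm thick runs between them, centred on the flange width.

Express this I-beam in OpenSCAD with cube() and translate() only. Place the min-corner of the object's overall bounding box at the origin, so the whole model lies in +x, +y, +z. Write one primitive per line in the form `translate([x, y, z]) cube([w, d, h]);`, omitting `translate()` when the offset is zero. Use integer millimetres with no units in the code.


cube([3979, 210, 11]);
translate([0, 100, 11]) cube([3979, 10, 365]);
translate([0, 0, 376]) cube([3979, 210, 11]);


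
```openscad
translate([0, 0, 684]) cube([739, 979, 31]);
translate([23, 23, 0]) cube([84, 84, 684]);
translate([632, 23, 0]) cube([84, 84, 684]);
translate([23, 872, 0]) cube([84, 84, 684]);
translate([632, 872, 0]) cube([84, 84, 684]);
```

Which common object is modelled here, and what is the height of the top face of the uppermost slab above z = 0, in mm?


A table. The table height is 715 mm.

A 739×979×31 slab sits at z = 684 on four 84 mm square posts — a table. The top surface is at 684 + 31 = 715 mm.


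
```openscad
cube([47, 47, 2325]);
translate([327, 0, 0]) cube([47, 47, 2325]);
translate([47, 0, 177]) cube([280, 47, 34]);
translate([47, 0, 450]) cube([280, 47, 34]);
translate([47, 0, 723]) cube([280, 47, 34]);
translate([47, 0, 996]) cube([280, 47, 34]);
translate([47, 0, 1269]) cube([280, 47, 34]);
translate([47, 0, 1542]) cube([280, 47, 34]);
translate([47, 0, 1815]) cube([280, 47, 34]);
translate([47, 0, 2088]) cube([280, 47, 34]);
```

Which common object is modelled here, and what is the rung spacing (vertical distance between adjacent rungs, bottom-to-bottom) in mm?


A ladder. The rung spacing is 273 mm.

Two tall 47×47 posts with 8 short bars between them — a ladder. Adjacent rungs sit at z = 177 and z = 450, so the spacing is 450 − 177 = 273 mm.


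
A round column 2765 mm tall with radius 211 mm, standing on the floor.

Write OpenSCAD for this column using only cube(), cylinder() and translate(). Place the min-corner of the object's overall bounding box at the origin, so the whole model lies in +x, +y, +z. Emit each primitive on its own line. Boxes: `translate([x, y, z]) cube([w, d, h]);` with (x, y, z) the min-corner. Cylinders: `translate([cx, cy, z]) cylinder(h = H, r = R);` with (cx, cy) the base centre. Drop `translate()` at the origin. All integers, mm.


translate([211, 211, 0]) cylinder(h = 2765, r = 211);


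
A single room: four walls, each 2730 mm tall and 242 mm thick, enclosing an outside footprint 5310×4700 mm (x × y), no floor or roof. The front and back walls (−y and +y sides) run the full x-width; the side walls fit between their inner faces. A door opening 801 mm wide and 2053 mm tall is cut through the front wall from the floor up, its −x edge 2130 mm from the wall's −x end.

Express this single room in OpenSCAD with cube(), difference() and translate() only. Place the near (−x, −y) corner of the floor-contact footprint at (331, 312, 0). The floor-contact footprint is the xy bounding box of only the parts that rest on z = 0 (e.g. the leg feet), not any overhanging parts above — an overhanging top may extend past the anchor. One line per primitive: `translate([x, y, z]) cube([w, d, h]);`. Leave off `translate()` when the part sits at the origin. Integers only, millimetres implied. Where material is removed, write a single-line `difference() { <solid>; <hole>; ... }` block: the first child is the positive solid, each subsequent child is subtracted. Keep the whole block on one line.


difference() { translate([331, 312, 0]) cube([5310, 242, 2730]); translate([2461, 312, 0]) cube([801, 242, 2053]); }
translate([331, 4770, 0]) cube([5310, 242, 2730]);
translate([331, 554, 0]) cube([242, 4216, 2730]);
translate([5399, 554, 0]) cube([242, 4216, 2730]);


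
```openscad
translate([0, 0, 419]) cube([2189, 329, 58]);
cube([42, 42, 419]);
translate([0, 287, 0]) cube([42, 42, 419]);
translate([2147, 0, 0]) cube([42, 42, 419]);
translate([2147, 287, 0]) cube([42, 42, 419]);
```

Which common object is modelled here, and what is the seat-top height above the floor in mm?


A bench. The seat-top height is 477 mm.

A long slab on four corner posts — a bench. The slab sits at z = 419 with thickness 58, so the top is 419 + 58 = 477 mm.


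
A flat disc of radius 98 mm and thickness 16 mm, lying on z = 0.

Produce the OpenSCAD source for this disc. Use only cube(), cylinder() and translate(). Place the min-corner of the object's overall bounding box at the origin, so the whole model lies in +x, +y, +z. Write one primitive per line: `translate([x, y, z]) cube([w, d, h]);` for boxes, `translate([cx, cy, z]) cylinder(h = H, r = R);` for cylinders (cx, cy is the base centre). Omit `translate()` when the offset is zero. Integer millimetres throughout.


translate([98, 98, 0]) cylinder(h = 16, r = 98);


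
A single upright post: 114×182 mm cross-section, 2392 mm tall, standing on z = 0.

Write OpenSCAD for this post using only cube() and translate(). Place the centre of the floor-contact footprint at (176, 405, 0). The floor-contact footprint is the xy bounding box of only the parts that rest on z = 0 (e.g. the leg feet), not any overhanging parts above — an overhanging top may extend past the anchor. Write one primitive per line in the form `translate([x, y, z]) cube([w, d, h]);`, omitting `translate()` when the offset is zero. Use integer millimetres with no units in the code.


translate([119, 314, 0]) cube([114, 182, 2392]);


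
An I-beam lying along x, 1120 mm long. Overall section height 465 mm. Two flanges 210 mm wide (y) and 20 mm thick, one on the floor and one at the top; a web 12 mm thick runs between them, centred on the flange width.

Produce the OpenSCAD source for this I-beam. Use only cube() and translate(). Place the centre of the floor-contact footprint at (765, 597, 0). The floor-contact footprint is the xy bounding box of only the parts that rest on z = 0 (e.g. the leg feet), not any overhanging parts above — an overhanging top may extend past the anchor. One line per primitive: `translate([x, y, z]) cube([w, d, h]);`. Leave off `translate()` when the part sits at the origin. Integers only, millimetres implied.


translate([205, 492, 0]) cube([1120, 210, 20]);
translate([205, 591, 20]) cube([1120, 12, 425]);
translate([205, 492, 445]) cube([1120, 210, 20]);


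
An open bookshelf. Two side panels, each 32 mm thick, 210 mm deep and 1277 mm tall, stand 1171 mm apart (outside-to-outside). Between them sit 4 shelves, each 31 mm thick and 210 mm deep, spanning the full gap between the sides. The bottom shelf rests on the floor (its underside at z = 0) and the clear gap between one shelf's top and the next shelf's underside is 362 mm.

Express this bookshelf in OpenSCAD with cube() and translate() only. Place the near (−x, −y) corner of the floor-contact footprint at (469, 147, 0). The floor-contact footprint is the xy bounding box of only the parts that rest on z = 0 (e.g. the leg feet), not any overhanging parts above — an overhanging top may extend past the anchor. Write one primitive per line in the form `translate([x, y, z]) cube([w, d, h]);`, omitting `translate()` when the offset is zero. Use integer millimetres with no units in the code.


translate([469, 147, 0]) cube([32, 210, 1277]);
translate([1608, 147, 0]) cube([32, 210, 1277]);
translate([501, 147, 0]) cube([1107, 210, 31]);
translate([501, 147, 393]) cube([1107, 210, 31]);
translate([501, 147, 786]) cube([1107, 210, 31]);
translate([501, 147, 1179]) cube([1107, 210, 31]);


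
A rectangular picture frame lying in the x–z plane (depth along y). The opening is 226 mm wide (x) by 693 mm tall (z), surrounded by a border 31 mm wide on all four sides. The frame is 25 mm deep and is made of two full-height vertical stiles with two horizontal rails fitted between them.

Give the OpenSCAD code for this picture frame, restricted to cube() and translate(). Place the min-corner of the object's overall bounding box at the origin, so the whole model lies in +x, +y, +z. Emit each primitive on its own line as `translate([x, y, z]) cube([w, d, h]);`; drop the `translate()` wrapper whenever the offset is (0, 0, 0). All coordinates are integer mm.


cube([31, 25, 755]);
translate([257, 0, 0]) cube([31, 25, 755]);
translate([31, 0, 0]) cube([226, 25, 31]);
translate([31, 0, 724]) cube([226, 25, 31]);


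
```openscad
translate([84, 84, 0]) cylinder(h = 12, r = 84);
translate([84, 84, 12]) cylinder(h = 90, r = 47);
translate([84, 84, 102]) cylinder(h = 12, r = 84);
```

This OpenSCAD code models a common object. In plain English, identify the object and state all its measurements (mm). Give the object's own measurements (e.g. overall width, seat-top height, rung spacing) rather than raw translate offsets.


A spool: two coaxial disc flanges of radius 84 mm and thickness 12 mm, joined by a core cylinder of radius 47 mm and height 90 mm. The lower flange rests on z = 0 and the three cylinders share a vertical axis.


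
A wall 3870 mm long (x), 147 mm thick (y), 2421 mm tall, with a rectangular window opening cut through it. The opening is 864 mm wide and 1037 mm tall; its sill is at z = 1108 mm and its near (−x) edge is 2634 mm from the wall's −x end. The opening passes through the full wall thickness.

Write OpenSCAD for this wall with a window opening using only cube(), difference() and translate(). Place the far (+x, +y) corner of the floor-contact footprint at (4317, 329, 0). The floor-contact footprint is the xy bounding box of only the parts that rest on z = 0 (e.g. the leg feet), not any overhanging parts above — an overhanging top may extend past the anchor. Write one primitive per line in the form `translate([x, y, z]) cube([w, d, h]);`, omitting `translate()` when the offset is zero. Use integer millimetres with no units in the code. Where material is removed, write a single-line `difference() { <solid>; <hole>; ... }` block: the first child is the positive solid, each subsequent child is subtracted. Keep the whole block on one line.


difference() { translate([447, 182, 0]) cube([3870, 147, 2421]); translate([3081, 182, 1108]) cube([864, 147, 1037]); }


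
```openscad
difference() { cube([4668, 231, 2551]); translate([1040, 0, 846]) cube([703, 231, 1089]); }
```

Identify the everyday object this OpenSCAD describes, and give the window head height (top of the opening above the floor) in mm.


A wall with a window opening. The window head height is 1935 mm.

A wall with a rectangular opening subtracted — a window. Sill at z = 846, opening 1089 mm tall, so the head is at 846 + 1089 = 1935 mm.


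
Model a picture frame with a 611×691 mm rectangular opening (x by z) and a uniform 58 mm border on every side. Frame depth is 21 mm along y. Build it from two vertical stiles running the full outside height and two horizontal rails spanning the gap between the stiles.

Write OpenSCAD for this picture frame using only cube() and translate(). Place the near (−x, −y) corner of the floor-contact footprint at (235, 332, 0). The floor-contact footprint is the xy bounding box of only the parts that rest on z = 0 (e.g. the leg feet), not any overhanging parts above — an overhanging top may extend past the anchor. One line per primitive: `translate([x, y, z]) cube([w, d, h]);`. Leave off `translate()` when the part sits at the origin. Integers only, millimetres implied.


translate([235, 332, 0]) cube([58, 21, 807]);
translate([904, 332, 0]) cube([58, 21, 807]);
translate([293, 332, 0]) cube([611, 21, 58]);
translate([293, 332, 749]) cube([611, 21, 58]);


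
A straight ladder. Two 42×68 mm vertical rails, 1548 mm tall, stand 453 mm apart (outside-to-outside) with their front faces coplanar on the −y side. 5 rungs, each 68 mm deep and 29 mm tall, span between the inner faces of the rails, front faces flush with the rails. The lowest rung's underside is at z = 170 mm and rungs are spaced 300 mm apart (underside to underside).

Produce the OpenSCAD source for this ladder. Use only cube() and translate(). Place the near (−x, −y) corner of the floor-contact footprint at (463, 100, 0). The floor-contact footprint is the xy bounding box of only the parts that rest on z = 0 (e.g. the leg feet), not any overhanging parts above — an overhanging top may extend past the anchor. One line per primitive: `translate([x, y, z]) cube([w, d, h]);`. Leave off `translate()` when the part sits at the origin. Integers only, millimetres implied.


// rung span = 453 - 2*42 = 369
// rung[k] z = 170 + k*300
translate([463, 100, 0]) cube([42, 68, 1548]);
translate([874, 100, 0]) cube([42, 68, 1548]);
translate([505, 100, 170]) cube([369, 68, 29]);
translate([505, 100, 470]) cube([369, 68, 29]);
translate([505, 100, 770]) cube([369, 68, 29]);
translate([505, 100, 1070]) cube([369, 68, 29]);
translate([505, 100, 1370]) cube([369, 68, 29]);


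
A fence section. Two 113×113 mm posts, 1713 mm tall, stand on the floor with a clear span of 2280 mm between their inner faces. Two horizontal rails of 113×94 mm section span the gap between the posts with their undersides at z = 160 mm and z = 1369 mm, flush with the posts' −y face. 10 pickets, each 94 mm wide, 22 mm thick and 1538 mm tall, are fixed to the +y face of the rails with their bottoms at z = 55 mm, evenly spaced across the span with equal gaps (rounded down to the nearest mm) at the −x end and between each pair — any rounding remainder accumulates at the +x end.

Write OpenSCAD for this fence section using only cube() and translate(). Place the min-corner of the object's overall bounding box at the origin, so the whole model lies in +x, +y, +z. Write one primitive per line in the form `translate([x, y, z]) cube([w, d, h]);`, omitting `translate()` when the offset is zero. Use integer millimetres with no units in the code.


cube([113, 113, 1713]);
translate([2393, 0, 0]) cube([113, 113, 1713]);
translate([113, 0, 160]) cube([2280, 113, 94]);
translate([113, 0, 1369]) cube([2280, 113, 94]);
translate([234, 113, 55]) cube([94, 22, 1538]);
translate([449, 113, 55]) cube([94, 22, 1538]);
translate([664, 113, 55]) cube([94, 22, 1538]);
translate([879, 113, 55]) cube([94, 22, 1538]);
translate([1094, 113, 55]) cube([94, 22, 1538]);
translate([1309, 113, 55]) cube([94, 22, 1538]);
translate([1524, 113, 55]) cube([94, 22, 1538]);
translate([1739, 113, 55]) cube([94, 22, 1538]);
translate([1954, 113, 55]) cube([94, 22, 1538]);
translate([2169, 113, 55]) cube([94, 22, 1538]);


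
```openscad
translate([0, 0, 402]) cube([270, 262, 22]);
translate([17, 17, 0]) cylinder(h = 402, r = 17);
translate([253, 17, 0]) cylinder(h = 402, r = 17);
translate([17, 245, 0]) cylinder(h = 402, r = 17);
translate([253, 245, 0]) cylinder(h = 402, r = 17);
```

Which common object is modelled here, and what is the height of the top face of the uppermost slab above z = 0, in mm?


A stool. The seat height is 424 mm.

A 270×262×22 slab at z = 402 on four corner cylinders — a stool. The seat top is 402 + 22 = 424 mm.


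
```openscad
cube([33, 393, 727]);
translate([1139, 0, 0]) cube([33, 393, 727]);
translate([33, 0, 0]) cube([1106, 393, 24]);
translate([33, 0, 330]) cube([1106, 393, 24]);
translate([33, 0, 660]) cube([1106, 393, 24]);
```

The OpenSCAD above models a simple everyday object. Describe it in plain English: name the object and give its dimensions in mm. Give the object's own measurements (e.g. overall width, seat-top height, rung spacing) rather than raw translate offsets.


An open bookshelf. Two side panels, each 33 mm thick, 393 mm deep and 727 mm tall, stand 1172 mm apart (outside-to-outside). Between them sit 3 shelves, each 24 mm thick and 393 mm deep, spanning the full gap between the sides. The bottom shelf rests on the floor (its underside at z = 0) and the clear gap between one shelf's top and the next shelf's underside is 306 mm.


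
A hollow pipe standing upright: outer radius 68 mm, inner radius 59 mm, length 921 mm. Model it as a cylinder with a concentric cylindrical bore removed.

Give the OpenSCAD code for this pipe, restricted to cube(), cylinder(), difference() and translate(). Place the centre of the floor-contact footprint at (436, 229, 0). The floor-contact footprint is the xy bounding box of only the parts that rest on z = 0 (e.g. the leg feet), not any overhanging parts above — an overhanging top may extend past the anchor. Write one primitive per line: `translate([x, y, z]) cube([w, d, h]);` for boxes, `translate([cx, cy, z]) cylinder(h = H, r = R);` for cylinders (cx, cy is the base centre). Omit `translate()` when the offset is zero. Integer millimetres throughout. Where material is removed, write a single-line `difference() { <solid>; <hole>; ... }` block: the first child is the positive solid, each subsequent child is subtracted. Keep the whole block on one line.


difference() { translate([436, 229, 0]) cylinder(h = 921, r = 68); translate([436, 229, 0]) cylinder(h = 921, r = 59); }


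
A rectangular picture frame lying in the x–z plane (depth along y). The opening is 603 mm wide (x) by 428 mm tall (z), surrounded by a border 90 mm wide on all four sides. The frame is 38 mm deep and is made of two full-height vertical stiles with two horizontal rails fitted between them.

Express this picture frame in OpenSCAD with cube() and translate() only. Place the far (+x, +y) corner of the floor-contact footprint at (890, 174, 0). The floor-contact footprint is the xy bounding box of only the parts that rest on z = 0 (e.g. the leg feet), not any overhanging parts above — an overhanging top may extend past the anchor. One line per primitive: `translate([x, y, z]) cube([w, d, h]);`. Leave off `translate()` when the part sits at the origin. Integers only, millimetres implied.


translate([107, 136, 0]) cube([90, 38, 608]);
translate([800, 136, 0]) cube([90, 38, 608]);
translate([197, 136, 0]) cube([603, 38, 90]);
translate([197, 136, 518]) cube([603, 38, 90]);


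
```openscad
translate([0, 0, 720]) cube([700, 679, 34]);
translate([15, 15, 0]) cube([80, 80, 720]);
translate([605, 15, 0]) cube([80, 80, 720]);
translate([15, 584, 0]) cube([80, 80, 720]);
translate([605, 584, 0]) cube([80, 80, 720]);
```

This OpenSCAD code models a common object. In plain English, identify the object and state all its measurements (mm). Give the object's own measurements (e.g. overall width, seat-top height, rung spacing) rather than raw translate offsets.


A rectangular dining table. The top is 700×679×34 mm with its upper surface at z = 754 mm. It stands on four 80×80 mm square legs, each inset 15 mm from the nearest pair of top edges, running from the floor to the underside of the top.


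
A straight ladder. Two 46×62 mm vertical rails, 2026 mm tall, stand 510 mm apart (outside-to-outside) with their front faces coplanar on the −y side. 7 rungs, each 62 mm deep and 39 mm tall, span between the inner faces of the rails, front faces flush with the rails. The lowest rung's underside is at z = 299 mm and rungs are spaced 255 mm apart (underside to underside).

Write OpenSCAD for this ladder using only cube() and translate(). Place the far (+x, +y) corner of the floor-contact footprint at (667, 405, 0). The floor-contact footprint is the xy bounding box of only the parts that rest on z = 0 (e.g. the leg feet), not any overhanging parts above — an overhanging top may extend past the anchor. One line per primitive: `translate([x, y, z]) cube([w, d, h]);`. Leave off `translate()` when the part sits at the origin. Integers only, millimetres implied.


translate([157, 343, 0]) cube([46, 62, 2026]);
translate([621, 343, 0]) cube([46, 62, 2026]);
translate([203, 343, 299]) cube([418, 62, 39]);
translate([203, 343, 554]) cube([418, 62, 39]);
translate([203, 343, 809]) cube([418, 62, 39]);
translate([203, 343, 1064]) cube([418, 62, 39]);
translate([203, 343, 1319]) cube([418, 62, 39]);
translate([203, 343, 1574]) cube([418, 62, 39]);
translate([203, 343, 1829]) cube([418, 62, 39]);


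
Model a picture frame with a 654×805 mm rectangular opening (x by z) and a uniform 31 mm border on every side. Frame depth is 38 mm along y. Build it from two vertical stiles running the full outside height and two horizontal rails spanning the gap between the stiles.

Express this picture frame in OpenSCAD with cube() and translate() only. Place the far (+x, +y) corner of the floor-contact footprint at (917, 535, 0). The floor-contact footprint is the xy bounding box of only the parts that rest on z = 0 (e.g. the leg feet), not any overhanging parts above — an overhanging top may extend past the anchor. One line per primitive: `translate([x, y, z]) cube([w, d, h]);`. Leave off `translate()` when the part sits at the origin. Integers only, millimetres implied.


translate([201, 497, 0]) cube([31, 38, 867]);
translate([886, 497, 0]) cube([31, 38, 867]);
translate([232, 497, 0]) cube([654, 38, 31]);
translate([232, 497, 836]) cube([654, 38, 31]);


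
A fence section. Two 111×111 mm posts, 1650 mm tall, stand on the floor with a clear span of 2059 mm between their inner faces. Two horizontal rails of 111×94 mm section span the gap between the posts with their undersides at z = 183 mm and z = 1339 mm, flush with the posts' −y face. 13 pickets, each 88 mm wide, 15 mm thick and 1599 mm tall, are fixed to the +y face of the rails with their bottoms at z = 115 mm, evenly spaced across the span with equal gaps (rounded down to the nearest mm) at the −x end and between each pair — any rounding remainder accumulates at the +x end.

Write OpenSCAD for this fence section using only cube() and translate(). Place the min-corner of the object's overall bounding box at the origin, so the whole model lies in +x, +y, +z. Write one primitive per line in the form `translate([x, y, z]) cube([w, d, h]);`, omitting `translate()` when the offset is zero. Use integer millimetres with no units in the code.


cube([111, 111, 1650]);
translate([2170, 0, 0]) cube([111, 111, 1650]);
translate([111, 0, 183]) cube([2059, 111, 94]);
translate([111, 0, 1339]) cube([2059, 111, 94]);
translate([176, 111, 115]) cube([88, 15, 1599]);
translate([329, 111, 115]) cube([88, 15, 1599]);
translate([482, 111, 115]) cube([88, 15, 1599]);
translate([635, 111, 115]) cube([88, 15, 1599]);
translate([788, 111, 115]) cube([88, 15, 1599]);
translate([941, 111, 115]) cube([88, 15, 1599]);
translate([1094, 111, 115]) cube([88, 15, 1599]);
translate([1247, 111, 115]) cube([88, 15, 1599]);
translate([1400, 111, 115]) cube([88, 15, 1599]);
translate([1553, 111, 115]) cube([88, 15, 1599]);
translate([1706, 111, 115]) cube([88, 15, 1599]);
translate([1859, 111, 115]) cube([88, 15, 1599]);
translate([2012, 111, 115]) cube([88, 15, 1599]);


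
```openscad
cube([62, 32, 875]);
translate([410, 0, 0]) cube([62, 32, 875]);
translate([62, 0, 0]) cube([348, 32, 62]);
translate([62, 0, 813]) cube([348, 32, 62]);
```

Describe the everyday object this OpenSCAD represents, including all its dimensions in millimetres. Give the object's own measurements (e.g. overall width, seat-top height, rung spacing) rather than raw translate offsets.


A rectangular picture frame lying in the x–z plane (depth along y). The opening is 348 mm wide (x) by 751 mm tall (z), surrounded by a border 62 mm wide on all four sides. The frame is 32 mm deep and is made of two full-height vertical stiles with two horizontal rails fitted between them.


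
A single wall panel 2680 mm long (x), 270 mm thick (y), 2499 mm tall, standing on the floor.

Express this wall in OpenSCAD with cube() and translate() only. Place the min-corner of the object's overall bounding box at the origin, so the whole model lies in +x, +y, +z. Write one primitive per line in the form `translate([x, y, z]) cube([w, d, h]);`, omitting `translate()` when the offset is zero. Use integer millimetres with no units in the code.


cube([2680, 270, 2499]);


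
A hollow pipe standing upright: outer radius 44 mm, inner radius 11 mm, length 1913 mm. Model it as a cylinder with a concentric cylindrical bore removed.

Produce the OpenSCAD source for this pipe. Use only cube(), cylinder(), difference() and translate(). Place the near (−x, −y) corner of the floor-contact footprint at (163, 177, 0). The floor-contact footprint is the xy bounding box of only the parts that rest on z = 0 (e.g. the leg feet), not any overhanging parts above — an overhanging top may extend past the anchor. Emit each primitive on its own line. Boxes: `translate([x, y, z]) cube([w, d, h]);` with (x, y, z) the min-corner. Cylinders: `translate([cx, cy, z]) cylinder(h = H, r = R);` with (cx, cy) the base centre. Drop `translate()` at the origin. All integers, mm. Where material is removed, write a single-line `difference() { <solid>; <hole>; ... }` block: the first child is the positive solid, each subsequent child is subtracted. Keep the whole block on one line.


difference() { translate([207, 221, 0]) cylinder(h = 1913, r = 44); translate([207, 221, 0]) cylinder(h = 1913, r = 11); }


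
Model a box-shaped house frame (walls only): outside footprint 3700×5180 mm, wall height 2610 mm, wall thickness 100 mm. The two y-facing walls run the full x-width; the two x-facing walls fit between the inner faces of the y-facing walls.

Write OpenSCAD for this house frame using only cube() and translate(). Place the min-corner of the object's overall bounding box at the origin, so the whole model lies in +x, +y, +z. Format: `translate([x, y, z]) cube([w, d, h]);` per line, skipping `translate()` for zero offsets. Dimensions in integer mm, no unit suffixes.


cube([3700, 100, 2610]);
translate([0, 5080, 0]) cube([3700, 100, 2610]);
translate([0, 100, 0]) cube([100, 4980, 2610]);
translate([3600, 100, 0]) cube([100, 4980, 2610]);


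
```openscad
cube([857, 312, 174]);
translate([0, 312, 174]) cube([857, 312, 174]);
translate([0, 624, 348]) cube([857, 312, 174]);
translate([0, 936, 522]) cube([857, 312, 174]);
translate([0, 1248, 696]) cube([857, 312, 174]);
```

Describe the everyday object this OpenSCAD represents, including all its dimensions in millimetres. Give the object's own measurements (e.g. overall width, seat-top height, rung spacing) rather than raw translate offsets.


A straight staircase of 5 solid steps. Each step is 857 mm wide (x), 312 mm deep (y, the going) and 174 mm tall (the rise). The first step rests on the floor; each subsequent step sits one going further in +y and one rise higher in +z, directly behind and above the previous step with no overlap.


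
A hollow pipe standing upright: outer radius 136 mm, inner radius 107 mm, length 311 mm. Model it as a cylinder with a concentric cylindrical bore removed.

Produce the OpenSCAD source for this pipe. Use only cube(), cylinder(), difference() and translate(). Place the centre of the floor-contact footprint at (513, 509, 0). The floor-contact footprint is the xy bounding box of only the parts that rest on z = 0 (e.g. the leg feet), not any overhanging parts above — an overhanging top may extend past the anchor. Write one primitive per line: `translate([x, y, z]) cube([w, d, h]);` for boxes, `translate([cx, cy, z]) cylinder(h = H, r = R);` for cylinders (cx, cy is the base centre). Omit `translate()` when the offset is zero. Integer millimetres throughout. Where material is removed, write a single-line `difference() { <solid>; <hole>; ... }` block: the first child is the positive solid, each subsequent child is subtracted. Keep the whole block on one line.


difference() { translate([513, 509, 0]) cylinder(h = 311, r = 136); translate([513, 509, 0]) cylinder(h = 311, r = 107); }


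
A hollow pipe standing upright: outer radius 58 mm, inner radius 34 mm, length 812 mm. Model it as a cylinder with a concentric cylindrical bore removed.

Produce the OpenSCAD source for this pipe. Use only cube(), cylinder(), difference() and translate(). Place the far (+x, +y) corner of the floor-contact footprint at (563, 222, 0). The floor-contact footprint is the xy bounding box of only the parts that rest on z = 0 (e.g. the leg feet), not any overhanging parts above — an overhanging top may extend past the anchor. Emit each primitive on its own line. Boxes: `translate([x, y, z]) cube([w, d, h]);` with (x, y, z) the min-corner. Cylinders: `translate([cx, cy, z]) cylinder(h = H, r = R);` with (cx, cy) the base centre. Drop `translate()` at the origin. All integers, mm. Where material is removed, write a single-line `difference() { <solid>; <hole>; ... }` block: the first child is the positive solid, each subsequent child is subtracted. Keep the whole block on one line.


difference() { translate([505, 164, 0]) cylinder(h = 812, r = 58); translate([505, 164, 0]) cylinder(h = 812, r = 34); }


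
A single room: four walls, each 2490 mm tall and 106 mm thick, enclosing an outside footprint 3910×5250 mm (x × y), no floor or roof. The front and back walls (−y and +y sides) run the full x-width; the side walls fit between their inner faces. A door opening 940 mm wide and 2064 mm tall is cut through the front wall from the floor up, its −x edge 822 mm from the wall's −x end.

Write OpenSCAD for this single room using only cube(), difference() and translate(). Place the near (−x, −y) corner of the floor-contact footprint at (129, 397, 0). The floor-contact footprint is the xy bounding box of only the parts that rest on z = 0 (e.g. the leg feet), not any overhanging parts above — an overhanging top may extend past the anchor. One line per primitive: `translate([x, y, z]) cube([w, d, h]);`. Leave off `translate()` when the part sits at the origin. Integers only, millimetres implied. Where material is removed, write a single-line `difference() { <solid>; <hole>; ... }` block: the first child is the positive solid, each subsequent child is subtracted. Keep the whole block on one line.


difference() { translate([129, 397, 0]) cube([3910, 106, 2490]); translate([951, 397, 0]) cube([940, 106, 2064]); }
translate([129, 5541, 0]) cube([3910, 106, 2490]);
translate([129, 503, 0]) cube([106, 5038, 2490]);
translate([3933, 503, 0]) cube([106, 5038, 2490]);


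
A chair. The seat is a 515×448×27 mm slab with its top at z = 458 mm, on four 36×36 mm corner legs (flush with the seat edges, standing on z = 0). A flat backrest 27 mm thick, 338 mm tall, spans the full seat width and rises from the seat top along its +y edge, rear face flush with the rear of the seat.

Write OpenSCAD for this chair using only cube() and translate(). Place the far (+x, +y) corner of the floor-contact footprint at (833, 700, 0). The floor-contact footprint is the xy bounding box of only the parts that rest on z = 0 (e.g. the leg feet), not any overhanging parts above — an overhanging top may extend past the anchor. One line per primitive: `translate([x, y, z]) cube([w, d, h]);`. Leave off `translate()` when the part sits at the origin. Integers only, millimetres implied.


translate([318, 252, 431]) cube([515, 448, 27]);
translate([318, 252, 0]) cube([36, 36, 431]);
translate([797, 252, 0]) cube([36, 36, 431]);
translate([318, 664, 0]) cube([36, 36, 431]);
translate([797, 664, 0]) cube([36, 36, 431]);
translate([318, 673, 458]) cube([515, 27, 338]);


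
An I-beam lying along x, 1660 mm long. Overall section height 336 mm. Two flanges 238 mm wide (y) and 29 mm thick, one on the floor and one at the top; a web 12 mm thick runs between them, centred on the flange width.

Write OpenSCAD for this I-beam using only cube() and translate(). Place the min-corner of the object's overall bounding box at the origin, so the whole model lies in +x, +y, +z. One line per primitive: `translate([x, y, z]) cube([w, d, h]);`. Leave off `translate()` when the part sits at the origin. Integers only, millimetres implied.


cube([1660, 238, 29]);
translate([0, 113, 29]) cube([1660, 12, 278]);
translate([0, 0, 307]) cube([1660, 238, 29]);


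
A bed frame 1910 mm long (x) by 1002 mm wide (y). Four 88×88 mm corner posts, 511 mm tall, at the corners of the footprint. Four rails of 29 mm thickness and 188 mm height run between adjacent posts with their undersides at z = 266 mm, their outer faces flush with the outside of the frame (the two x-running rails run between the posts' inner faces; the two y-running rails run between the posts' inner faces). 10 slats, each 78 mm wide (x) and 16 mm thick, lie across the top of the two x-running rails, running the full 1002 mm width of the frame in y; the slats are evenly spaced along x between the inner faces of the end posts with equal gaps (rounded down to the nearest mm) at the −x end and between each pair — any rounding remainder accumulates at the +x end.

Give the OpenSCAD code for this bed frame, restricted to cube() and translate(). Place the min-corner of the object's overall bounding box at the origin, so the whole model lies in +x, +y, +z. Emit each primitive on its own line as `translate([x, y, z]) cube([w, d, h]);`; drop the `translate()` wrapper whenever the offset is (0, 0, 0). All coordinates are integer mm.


// slat z = rail_z + rail_h = 266 + 188 = 454
// slat gap = ⌊(1734 − 10·78) / 11⌋ = 86
cube([88, 88, 511]);
translate([0, 914, 0]) cube([88, 88, 511]);
translate([1822, 0, 0]) cube([88, 88, 511]);
translate([1822, 914, 0]) cube([88, 88, 511]);
translate([88, 0, 266]) cube([1734, 29, 188]);
translate([88, 973, 266]) cube([1734, 29, 188]);
translate([0, 88, 266]) cube([29, 826, 188]);
translate([1881, 88, 266]) cube([29, 826, 188]);
translate([174, 0, 454]) cube([78, 1002, 16]);
translate([338, 0, 454]) cube([78, 1002, 16]);
translate([502, 0, 454]) cube([78, 1002, 16]);
translate([666, 0, 454]) cube([78, 1002, 16]);
translate([830, 0, 454]) cube([78, 1002, 16]);
translate([994, 0, 454]) cube([78, 1002, 16]);
translate([1158, 0, 454]) cube([78, 1002, 16]);
translate([1322, 0, 454]) cube([78, 1002, 16]);
translate([1486, 0, 454]) cube([78, 1002, 16]);
translate([1650, 0, 454]) cube([78, 1002, 16]);


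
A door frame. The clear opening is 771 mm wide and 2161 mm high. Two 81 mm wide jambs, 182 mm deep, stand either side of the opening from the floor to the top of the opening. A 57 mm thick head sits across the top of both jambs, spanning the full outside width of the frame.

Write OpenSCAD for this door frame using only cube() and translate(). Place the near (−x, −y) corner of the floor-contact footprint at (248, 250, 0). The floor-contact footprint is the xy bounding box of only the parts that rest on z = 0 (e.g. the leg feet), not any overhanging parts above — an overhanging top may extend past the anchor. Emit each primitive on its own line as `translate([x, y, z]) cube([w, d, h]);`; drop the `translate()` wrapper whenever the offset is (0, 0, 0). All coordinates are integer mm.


translate([248, 250, 0]) cube([81, 182, 2161]);
translate([1100, 250, 0]) cube([81, 182, 2161]);
translate([248, 250, 2161]) cube([933, 182, 57]);


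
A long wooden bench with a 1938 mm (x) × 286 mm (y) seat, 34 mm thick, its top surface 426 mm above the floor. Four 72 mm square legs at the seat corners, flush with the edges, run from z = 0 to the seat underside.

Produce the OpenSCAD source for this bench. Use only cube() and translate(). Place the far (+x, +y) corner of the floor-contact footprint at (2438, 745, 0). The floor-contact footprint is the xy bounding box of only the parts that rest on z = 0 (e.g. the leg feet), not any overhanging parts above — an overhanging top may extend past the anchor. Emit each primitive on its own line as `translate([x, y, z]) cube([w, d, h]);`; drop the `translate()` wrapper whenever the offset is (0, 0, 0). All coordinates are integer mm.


translate([500, 459, 392]) cube([1938, 286, 34]);
translate([500, 459, 0]) cube([72, 72, 392]);
translate([500, 673, 0]) cube([72, 72, 392]);
translate([2366, 459, 0]) cube([72, 72, 392]);
translate([2366, 673, 0]) cube([72, 72, 392]);
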